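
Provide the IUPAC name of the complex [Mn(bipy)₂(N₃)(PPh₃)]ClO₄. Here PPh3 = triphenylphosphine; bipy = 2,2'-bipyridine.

The 1 perchlorate counter-ion carries a total charge of -1, so each complex ion is 1+.
Ligand charges: 1×triphenylphosphine (neutral), 2×2,2'-bipyridine (neutral), 1×azido (-1 each); total -1. So Mn + (-1) = 1+, giving Mn = +2.
Ligands are named alphabetically: azido before bipyridine before triphenylphosphine.

azidobis(2,2'-bipyridine)(triphenylphosphine)manganese(II) perchlorate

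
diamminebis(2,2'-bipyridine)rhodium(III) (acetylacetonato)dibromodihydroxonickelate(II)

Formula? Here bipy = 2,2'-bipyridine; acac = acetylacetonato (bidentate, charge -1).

[Rh(bipy)2(NH3)2][Ni(acac)Br2(OH)2]

Cation [Rh…]: ligand charges 0, Rh(III) ⇒ ion charge 3+.
Anion [Ni…]: ligand charges -5, Ni(II) ⇒ ion charge 3−.
One 3+ cation balances one 3− anion.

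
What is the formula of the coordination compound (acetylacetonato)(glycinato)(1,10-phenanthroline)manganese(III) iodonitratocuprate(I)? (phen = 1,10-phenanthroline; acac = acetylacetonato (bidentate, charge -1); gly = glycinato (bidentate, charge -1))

Cation [Mn…]: ligand charges -2, Mn(III) ⇒ ion charge 1+.
Anion [Cu…]: ligand charges -2, Cu(I) ⇒ ion charge 1−.
One 1+ cation balances one 1− anion.

[Mn(acac)(gly)(phen)][CuI(NO3)]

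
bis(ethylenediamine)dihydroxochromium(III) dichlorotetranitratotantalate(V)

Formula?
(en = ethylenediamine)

[Cr(en)2(OH)2][TaCl2(NO3)4]

Cation [Cr…]: ligand charges -2, Cr(III) ⇒ ion charge 1+.
Anion [Ta…]: ligand charges -6, Ta(V) ⇒ ion charge 1−.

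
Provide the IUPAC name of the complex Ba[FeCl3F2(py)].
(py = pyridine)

The 1 barium counter-ion carries a total charge of +2, so each complex ion is 2−.
Ligand charges: 3×chloro (-1 each), 1×pyridine (neutral), 2×fluoro (-1 each); total -5. So Fe + (-5) = 2−, giving Fe = +3.
Ligands are named alphabetically: chloro before fluoro before pyridine.
The complex ion is anionic, so iron takes the -ate form ferrate(III).

barium trichlorodifluoro(pyridine)ferrate(III)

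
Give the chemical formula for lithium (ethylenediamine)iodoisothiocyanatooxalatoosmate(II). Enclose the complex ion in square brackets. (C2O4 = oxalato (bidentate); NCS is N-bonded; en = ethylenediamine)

Ligands: 1 oxalato (C2O4, -2), 1 isothiocyanato (NCS, -1), 1 ethylenediamine (en, neutral), 1 iodo (I, -1). Ligand charge sum = -4.
With Os in oxidation state +2, the complex ion is [Os...]^2−.
Charge balance with lithium (+1) requires 1 complex ion per 2 lithium.

Li2[Os(C2O4)(en)I(NCS)]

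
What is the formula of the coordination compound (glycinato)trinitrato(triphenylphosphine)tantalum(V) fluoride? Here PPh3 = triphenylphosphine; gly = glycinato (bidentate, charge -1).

[Ta(gly)(NO3)3(PPh3)]F

Ligands: 1 triphenylphosphine (PPh3, neutral), 1 glycinato (gly, -1), 3 nitrato (NO3, -1). Ligand charge sum = -4.
With Ta in oxidation state +5, the complex ion is [Ta...]^1+.
Charge balance with fluoride (-1) requires 1 complex ion per 1 fluoride.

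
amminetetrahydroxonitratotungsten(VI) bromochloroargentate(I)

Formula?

[W(NH3)(NO3)(OH)4][AgBrCl]

Cation [W…]: ligand charges -5, W(VI) ⇒ ion charge 1+.
Anion [Ag…]: ligand charges -2, Ag(I) ⇒ ion charge 1−.
One 1+ cation balances one 1− anion.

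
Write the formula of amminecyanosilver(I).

Ligands: 1 cyano (CN, -1), 1 ammine (NH3, neutral). Ligand charge sum = -1.
With Ag in oxidation state +1, the complex ion is [Ag...].

[Ag(CN)(NH3)]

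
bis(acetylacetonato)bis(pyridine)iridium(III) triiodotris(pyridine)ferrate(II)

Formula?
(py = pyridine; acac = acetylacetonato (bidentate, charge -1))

Cation [Ir…]: ligand charges -2, Ir(III) ⇒ ion charge 1+.
Anion [Fe…]: ligand charges -3, Fe(II) ⇒ ion charge 1−.
One 1+ cation balances one 1− anion.

[Ir(acac)2(py)2][FeI3(py)3]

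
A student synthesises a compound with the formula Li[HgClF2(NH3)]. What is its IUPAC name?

lithium amminechlorodifluoromercurate(II)

The 1 lithium counter-ion carries a total charge of +1, so each complex ion is 1−.
Ligand charges: 1×ammine (neutral), 2×fluoro (-1 each), 1×chloro (-1 each); total -3. So Hg + (-3) = 1−, giving Hg = +2.
The complex ion is anionic, so mercury takes the -ate form mercurate(II).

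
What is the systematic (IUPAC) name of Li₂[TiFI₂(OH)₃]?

The 2 lithium counter-ions carry a total charge of +2, so each complex ion is 2−.
Ligand charges: 3×hydroxo (-1 each), 1×fluoro (-1 each), 2×iodo (-1 each); total -6. So Ti + (-6) = 2−, giving Ti = +4.
The complex ion is anionic, so titanium takes the -ate form titanate(IV).

lithium fluorotrihydroxodiiodotitanate(IV)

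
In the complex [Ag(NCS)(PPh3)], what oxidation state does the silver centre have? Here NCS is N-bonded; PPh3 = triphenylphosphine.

+1

No counter-ion: the bracketed complex is neutral.
Ligand charges: 1×NCS = -1; 1×PPh3 neutral; sum -1.
Ag + (-1) = 0 ⇒ Ag is +1.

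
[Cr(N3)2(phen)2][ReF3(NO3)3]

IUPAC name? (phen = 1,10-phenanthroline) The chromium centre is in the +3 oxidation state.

diazidobis(1,10-phenanthroline)chromium(III) trifluorotrinitratorhenate(V)

Both ions are complex: the cation is named first with the plain metal name, the anion second with the -ate form; each ion's ligands are alphabetised independently.
Cr is given as +3; the cation's ligand charges sum to -2, so the complex cation is 1+.
A 1:1 salt means the anion carries the equal and opposite charge, 1−.
Anion: ligand charges sum to -6; for the ion to be 1−, Re = +5.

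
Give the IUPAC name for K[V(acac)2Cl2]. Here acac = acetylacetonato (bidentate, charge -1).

The 1 potassium counter-ion carries a total charge of +1, so each complex ion is 1−.
Ligand charges: 2×acetylacetonato (-1 each), 2×chloro (-1 each); total -4. So V + (-4) = 1−, giving V = +3.
The complex ion is anionic, so vanadium takes the -ate form vanadate(III).

potassium bis(acetylacetonato)dichlorovanadate(III)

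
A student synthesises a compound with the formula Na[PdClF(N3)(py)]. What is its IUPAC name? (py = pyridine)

sodium azidochlorofluoro(pyridine)palladate(II)

The 1 sodium counter-ion carries a total charge of +1, so each complex ion is 1−.
Ligand charges: 1×chloro (-1 each), 1×fluoro (-1 each), 1×azido (-1 each), 1×pyridine (neutral); total -3. So Pd + (-3) = 1−, giving Pd = +2.
Ligands are named alphabetically: azido before chloro before fluoro before pyridine.
The complex ion is anionic, so palladium takes the -ate form palladate(II).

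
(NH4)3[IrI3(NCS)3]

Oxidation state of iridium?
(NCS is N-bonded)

+3

3 ammonium outside the brackets (+1 each) → the complex ion is 3−.
Ligand charges: 3×NCS = -3; 3×I = -3; sum -6.
Ir + (-6) = 3− ⇒ Ir is +3.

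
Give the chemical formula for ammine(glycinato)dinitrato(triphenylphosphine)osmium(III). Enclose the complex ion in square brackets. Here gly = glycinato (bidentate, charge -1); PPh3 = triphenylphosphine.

[Os(gly)(NH3)(NO3)2(PPh3)]

Ligands: 2 nitrato (NO3, -1), 1 ammine (NH3, neutral), 1 glycinato (gly, -1), 1 triphenylphosphine (PPh3, neutral). Ligand charge sum = -3.
With Os in oxidation state +3, the complex ion is [Os...].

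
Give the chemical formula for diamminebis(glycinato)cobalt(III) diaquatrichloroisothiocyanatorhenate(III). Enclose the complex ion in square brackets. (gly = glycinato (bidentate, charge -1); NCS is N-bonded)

Cation [Co…]: ligand charges -2, Co(III) ⇒ ion charge 1+.
Anion [Re…]: ligand charges -4, Re(III) ⇒ ion charge 1−.

[Co(gly)2(NH3)2][ReCl3(H2O)2(NCS)]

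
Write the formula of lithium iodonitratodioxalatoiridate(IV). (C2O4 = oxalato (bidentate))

Li2[Ir(C2O4)2I(NO3)]

Ligands: 1 nitrato (NO3, -1), 1 iodo (I, -1), 2 oxalato (C2O4, -2). Ligand charge sum = -6.
With Ir in oxidation state +4, the complex ion is [Ir...]^2−.
Charge balance with lithium (+1) requires 1 complex ion per 2 lithium.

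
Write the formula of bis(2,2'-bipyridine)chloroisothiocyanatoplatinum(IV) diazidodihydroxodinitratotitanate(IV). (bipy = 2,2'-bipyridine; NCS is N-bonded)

[Pt(bipy)2Cl(NCS)][Ti(N3)2(NO3)2(OH)2]

Cation [Pt…]: ligand charges -2, Pt(IV) ⇒ ion charge 2+.
Anion [Ti…]: ligand charges -6, Ti(IV) ⇒ ion charge 2−.
One 2+ cation balances one 2− anion.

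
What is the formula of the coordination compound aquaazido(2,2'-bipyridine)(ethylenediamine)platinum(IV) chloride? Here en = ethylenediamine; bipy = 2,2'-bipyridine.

[Pt(bipy)(en)(H2O)(N3)]Cl3

Ligands: 1 ethylenediamine (en, neutral), 1 2,2'-bipyridine (bipy, neutral), 1 aqua (H2O, neutral), 1 azido (N3, -1). Ligand charge sum = -1.
With Pt in oxidation state +4, the complex ion is [Pt...]^3+.
Charge balance with chloride (-1) requires 1 complex ion per 3 chloride.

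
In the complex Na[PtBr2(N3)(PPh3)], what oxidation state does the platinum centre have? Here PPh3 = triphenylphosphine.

1 sodium outside the brackets (+1 each) → the complex ion is 1−.
Ligand charges: 2×Br = -2; 1×PPh3 neutral; 1×N3 = -1; sum -3.
Pt + (-3) = 1− ⇒ Pt is +2.

+2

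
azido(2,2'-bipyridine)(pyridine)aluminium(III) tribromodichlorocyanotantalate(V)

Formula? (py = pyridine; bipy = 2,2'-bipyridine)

Cation [Al…]: ligand charges -1, Al(III) ⇒ ion charge 2+.
Anion [Ta…]: ligand charges -6, Ta(V) ⇒ ion charge 1−.

[Al(bipy)(N3)(py)][TaBr3Cl2(CN)]2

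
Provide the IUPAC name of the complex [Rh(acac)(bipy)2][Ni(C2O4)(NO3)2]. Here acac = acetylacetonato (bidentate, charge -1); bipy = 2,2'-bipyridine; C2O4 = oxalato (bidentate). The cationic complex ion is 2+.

(acetylacetonato)bis(2,2'-bipyridine)rhodium(III) dinitratooxalatonickelate(II)

Both ions are complex: the cation is named first with the plain metal name, the anion second with the -ate form; each ion's ligands are alphabetised independently.
The complex cation is given as 2+; its ligand charges sum to -1, so Rh = +3.
A 1:1 salt means the anion carries the equal and opposite charge, 2−.
Anion: ligand charges sum to -4; for the ion to be 2−, Ni = +2.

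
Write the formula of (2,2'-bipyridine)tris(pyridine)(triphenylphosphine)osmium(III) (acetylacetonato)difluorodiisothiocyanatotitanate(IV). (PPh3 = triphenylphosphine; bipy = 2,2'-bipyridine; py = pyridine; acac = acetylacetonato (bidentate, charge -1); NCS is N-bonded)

[Os(bipy)(PPh3)(py)3][Ti(acac)F2(NCS)2]3

Cation [Os…]: ligand charges 0, Os(III) ⇒ ion charge 3+.
Anion [Ti…]: ligand charges -5, Ti(IV) ⇒ ion charge 1−.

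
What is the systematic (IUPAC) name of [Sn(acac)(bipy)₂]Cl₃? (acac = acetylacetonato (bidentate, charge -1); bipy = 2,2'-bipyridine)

(acetylacetonato)bis(2,2'-bipyridine)tin(IV) chloride

The 3 chloride counter-ions carry a total charge of -3, so each complex ion is 3+.
Ligand charges: 1×acetylacetonato (-1 each), 2×2,2'-bipyridine (neutral); total -1. So Sn + (-1) = 3+, giving Sn = +4.
Ligands are named alphabetically: acetylacetonato before bipyridine.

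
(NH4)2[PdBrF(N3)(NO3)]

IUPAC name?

ammonium azidobromofluoronitratopalladate(II)

The 2 ammonium counter-ions carry a total charge of +2, so each complex ion is 2−.
Ligand charges: 1×fluoro (-1 each), 1×azido (-1 each), 1×nitrato (-1 each), 1×bromo (-1 each); total -4. So Pd + (-4) = 2−, giving Pd = +2.
Ligands are named alphabetically: azido before bromo before fluoro before nitrato.
The complex ion is anionic, so palladium takes the -ate form palladate(II).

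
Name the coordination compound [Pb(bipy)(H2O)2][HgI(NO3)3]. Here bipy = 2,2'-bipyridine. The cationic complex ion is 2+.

Both ions are complex: the cation is named first with the plain metal name, the anion second with the -ate form; each ion's ligands are alphabetised independently.
The complex cation is given as 2+; its ligand charges sum to 0, so Pb = +2.
A 1:1 salt means the anion carries the equal and opposite charge, 2−.
Anion: ligand charges sum to -4; for the ion to be 2−, Hg = +2.

diaqua(2,2'-bipyridine)lead(II) iodotrinitratomercurate(II)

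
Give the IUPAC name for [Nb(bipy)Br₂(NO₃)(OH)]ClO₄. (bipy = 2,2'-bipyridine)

The 1 perchlorate counter-ion carries a total charge of -1, so each complex ion is 1+.
Ligand charges: 2×bromo (-1 each), 1×hydroxo (-1 each), 1×2,2'-bipyridine (neutral), 1×nitrato (-1 each); total -4. So Nb + (-4) = 1+, giving Nb = +5.
Ligands are named alphabetically: bipyridine before bromo before hydroxo before nitrato.

(2,2'-bipyridine)dibromohydroxonitratoniobium(V) perchlorate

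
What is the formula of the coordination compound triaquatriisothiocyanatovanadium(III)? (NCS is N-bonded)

[V(H2O)3(NCS)3]

Ligands: 3 isothiocyanato (NCS, -1), 3 aqua (H2O, neutral). Ligand charge sum = -3.
With V in oxidation state +3, the complex ion is [V...].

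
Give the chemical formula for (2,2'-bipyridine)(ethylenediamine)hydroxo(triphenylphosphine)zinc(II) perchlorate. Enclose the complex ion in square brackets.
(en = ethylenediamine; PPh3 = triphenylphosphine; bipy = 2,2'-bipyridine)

Ligands: 1 hydroxo (OH, -1), 1 ethylenediamine (en, neutral), 1 triphenylphosphine (PPh3, neutral), 1 2,2'-bipyridine (bipy, neutral). Ligand charge sum = -1.
With Zn in oxidation state +2, the complex ion is [Zn...]^1+.
Charge balance with perchlorate (-1) requires 1 complex ion per 1 perchlorate.

[Zn(bipy)(en)(OH)(PPh3)]ClO4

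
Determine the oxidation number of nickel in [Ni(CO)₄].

0

No counter-ion: the bracketed complex is neutral.
Ligand charges: 4×CO neutral; sum 0.
Ni + (0) = 0 ⇒ Ni is 0.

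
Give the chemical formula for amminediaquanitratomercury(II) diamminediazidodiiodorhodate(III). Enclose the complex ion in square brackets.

[Hg(H2O)2(NH3)(NO3)][RhI2(N3)2(NH3)2]

Cation [Hg…]: ligand charges -1, Hg(II) ⇒ ion charge 1+.
Anion [Rh…]: ligand charges -4, Rh(III) ⇒ ion charge 1−.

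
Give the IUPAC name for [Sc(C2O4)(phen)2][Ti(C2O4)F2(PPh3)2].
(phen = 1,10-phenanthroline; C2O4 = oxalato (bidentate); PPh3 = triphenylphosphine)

oxalatobis(1,10-phenanthroline)scandium(III) difluorooxalatobis(triphenylphosphine)titanate(III)

Scandium is always +3 in its complexes; the cation's ligand charges sum to -2, so the complex cation is 1+.
A 1:1 salt means the anion carries the equal and opposite charge, 1−.
Anion: ligand charges sum to -4; for the ion to be 1−, Ti = +3.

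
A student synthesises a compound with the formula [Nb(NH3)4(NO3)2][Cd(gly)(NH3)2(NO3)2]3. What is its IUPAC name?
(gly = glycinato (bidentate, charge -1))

Cadmium is always +2 in its complexes; the anion's ligand charges sum to -3, so the complex anion is 1−.
With 3 anions per cation, the cation must be 3×1 = 3+.
Cation: ligand charges sum to -2; for the ion to be 3+, Nb = +5.

tetraamminedinitratoniobium(V) diammine(glycinato)dinitratocadmate(II)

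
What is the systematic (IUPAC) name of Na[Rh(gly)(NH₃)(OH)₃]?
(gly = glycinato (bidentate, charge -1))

sodium ammine(glycinato)trihydroxorhodate(III)

The 1 sodium counter-ion carries a total charge of +1, so each complex ion is 1−.
Ligand charges: 1×ammine (neutral), 3×hydroxo (-1 each), 1×glycinato (-1 each); total -4. So Rh + (-4) = 1−, giving Rh = +3.
Ligands are named alphabetically: ammine before glycinato before hydroxo.
The complex ion is anionic, so rhodium takes the -ate form rhodate(III).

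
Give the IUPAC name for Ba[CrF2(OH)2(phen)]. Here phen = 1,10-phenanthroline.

The 1 barium counter-ion carries a total charge of +2, so each complex ion is 2−.
Ligand charges: 2×fluoro (-1 each), 1×1,10-phenanthroline (neutral), 2×hydroxo (-1 each); total -4. So Cr + (-4) = 2−, giving Cr = +2.
Ligands are named alphabetically: fluoro before hydroxo before phenanthroline.
The complex ion is anionic, so chromium takes the -ate form chromate(II).

barium difluorodihydroxo(1,10-phenanthroline)chromate(II)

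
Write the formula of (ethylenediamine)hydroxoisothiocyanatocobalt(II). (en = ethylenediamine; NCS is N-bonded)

[Co(en)(NCS)(OH)]

Ligands: 1 ethylenediamine (en, neutral), 1 isothiocyanato (NCS, -1), 1 hydroxo (OH, -1). Ligand charge sum = -2.
With Co in oxidation state +2, the complex ion is [Co...].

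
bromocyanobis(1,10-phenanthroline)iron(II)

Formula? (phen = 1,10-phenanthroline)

[FeBr(CN)(phen)2]

Ligands: 1 bromo (Br, -1), 1 cyano (CN, -1), 2 1,10-phenanthroline (phen, neutral). Ligand charge sum = -2.
With Fe in oxidation state +2, the complex ion is [Fe...].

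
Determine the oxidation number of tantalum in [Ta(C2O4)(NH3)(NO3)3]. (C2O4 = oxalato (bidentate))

No counter-ion: the bracketed complex is neutral.
Ligand charges: 1×NH3 neutral; 1×C2O4 = -2; 3×NO3 = -3; sum -5.
Ta + (-5) = 0 ⇒ Ta is +5.

+5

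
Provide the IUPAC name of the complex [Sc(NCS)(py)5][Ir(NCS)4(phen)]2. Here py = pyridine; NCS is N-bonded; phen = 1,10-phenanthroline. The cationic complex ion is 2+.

isothiocyanatopentakis(pyridine)scandium(III) tetraisothiocyanato(1,10-phenanthroline)iridate(III)

The complex cation is given as 2+; its ligand charges sum to -1, so Sc = +3.
With 2 anions per cation, each anion must be 2/2 = 1−.
Anion: ligand charges sum to -4; for the ion to be 1−, Ir = +3.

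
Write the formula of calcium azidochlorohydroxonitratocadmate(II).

Ligands: 1 nitrato (NO3, -1), 1 chloro (Cl, -1), 1 hydroxo (OH, -1), 1 azido (N3, -1). Ligand charge sum = -4.
With Cd in oxidation state +2, the complex ion is [Cd...]^2−.
Charge balance with calcium (+2) requires 1 complex ion per 1 calcium.

Ca[CdCl(N3)(NO3)(OH)]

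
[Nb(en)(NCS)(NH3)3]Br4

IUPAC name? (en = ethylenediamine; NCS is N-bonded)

The 4 bromide counter-ions carry a total charge of -4, so each complex ion is 4+.
Ligand charges: 3×ammine (neutral), 1×ethylenediamine (neutral), 1×isothiocyanato (-1 each); total -1. So Nb + (-1) = 4+, giving Nb = +5.
Ligands are named alphabetically: ammine before ethylenediamine before isothiocyanato.

triammine(ethylenediamine)isothiocyanatoniobium(V) bromide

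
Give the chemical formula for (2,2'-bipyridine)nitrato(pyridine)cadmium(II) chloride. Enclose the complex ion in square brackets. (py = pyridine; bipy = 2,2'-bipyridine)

[Cd(bipy)(NO3)(py)]Cl

Ligands: 1 pyridine (py, neutral), 1 2,2'-bipyridine (bipy, neutral), 1 nitrato (NO3, -1). Ligand charge sum = -1.
With Cd in oxidation state +2, the complex ion is [Cd...]^1+.
Charge balance with chloride (-1) requires 1 complex ion per 1 chloride.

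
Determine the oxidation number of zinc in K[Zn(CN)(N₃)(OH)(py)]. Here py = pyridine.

+2

1 potassium outside the brackets (+1 each) → the complex ion is 1−.
Ligand charges: 1×py neutral; 1×OH = -1; 1×N3 = -1; 1×CN = -1; sum -3.
Zn + (-3) = 1− ⇒ Zn is +2.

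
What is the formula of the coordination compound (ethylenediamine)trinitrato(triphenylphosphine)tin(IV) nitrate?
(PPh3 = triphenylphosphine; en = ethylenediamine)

Ligands: 3 nitrato (NO3, -1), 1 triphenylphosphine (PPh3, neutral), 1 ethylenediamine (en, neutral). Ligand charge sum = -3.
With Sn in oxidation state +4, the complex ion is [Sn...]^1+.
Charge balance with nitrate (-1) requires 1 complex ion per 1 nitrate.

[Sn(en)(NO3)3(PPh3)]NO3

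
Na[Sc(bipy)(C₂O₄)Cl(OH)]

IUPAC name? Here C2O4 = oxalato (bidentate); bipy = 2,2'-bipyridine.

The 1 sodium counter-ion carries a total charge of +1, so each complex ion is 1−.
Ligand charges: 1×hydroxo (-1 each), 1×oxalato (-2 each), 1×2,2'-bipyridine (neutral), 1×chloro (-1 each); total -4. So Sc + (-4) = 1−, giving Sc = +3.
The complex ion is anionic, so scandium takes the -ate form scandate(III).

sodium (2,2'-bipyridine)chlorohydroxooxalatoscandate(III)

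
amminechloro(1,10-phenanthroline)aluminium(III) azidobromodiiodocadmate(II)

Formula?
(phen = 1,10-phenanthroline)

[AlCl(NH3)(phen)][CdBrI2(N3)]

Cation [Al…]: ligand charges -1, Al(III) ⇒ ion charge 2+.
Anion [Cd…]: ligand charges -4, Cd(II) ⇒ ion charge 2−.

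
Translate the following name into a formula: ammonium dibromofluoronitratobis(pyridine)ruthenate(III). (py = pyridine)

NH4[RuBr2F(NO3)(py)2]

Ligands: 2 bromo (Br, -1), 2 pyridine (py, neutral), 1 nitrato (NO3, -1), 1 fluoro (F, -1). Ligand charge sum = -4.
With Ru in oxidation state +3, the complex ion is [Ru...]^1−.
Charge balance with ammonium (+1) requires 1 complex ion per 1 ammonium.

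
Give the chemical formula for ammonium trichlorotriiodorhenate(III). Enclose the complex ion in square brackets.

(NH4)3[ReCl3I3]

Ligands: 3 iodo (I, -1), 3 chloro (Cl, -1). Ligand charge sum = -6.
With Re in oxidation state +3, the complex ion is [Re...]^3−.
Charge balance with ammonium (+1) requires 1 complex ion per 3 ammonium.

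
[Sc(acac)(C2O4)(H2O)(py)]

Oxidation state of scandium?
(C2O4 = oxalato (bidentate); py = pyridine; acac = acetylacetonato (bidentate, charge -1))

No counter-ion: the bracketed complex is neutral.
Ligand charges: 1×C2O4 = -2; 1×py neutral; 1×acac = -1; 1×H2O neutral; sum -3.
Sc + (-3) = 0 ⇒ Sc is +3.

+3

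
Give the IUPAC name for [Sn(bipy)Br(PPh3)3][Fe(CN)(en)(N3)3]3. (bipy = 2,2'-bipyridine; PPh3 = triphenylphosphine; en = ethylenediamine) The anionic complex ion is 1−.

The complex anion is given as 1−; its ligand charges sum to -4, so Fe = +3.
With 3 anions per cation, the cation must be 3×1 = 3+.
Cation: ligand charges sum to -1; for the ion to be 3+, Sn = +4.

(2,2'-bipyridine)bromotris(triphenylphosphine)tin(IV) triazidocyano(ethylenediamine)ferrate(III)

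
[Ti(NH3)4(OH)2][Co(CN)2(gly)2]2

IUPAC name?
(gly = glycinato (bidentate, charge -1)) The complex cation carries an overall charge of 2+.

tetraamminedihydroxotitanium(IV) dicyanobis(glycinato)cobaltate(III)

The complex cation is given as 2+; its ligand charges sum to -2, so Ti = +4.
With 2 anions per cation, each anion must be 2/2 = 1−.
Anion: ligand charges sum to -4; for the ion to be 1−, Co = +3.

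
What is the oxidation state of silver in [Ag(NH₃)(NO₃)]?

No counter-ion: the bracketed complex is neutral.
Ligand charges: 1×NH3 neutral; 1×NO3 = -1; sum -1.
Ag + (-1) = 0 ⇒ Ag is +1.

+1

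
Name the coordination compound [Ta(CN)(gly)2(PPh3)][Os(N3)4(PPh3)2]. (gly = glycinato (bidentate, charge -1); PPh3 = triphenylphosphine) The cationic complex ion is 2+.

Both ions are complex: the cation is named first with the plain metal name, the anion second with the -ate form; each ion's ligands are alphabetised independently.
The complex cation is given as 2+; its ligand charges sum to -3, so Ta = +5.
A 1:1 salt means the anion carries the equal and opposite charge, 2−.
Anion: ligand charges sum to -4; for the ion to be 2−, Os = +2.

cyanobis(glycinato)(triphenylphosphine)tantalum(V) tetraazidobis(triphenylphosphine)osmate(II)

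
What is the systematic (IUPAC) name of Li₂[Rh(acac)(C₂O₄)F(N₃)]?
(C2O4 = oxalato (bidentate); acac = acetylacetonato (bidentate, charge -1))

lithium (acetylacetonato)azidofluorooxalatorhodate(III)

The 2 lithium counter-ions carry a total charge of +2, so each complex ion is 2−.
Ligand charges: 1×fluoro (-1 each), 1×oxalato (-2 each), 1×azido (-1 each), 1×acetylacetonato (-1 each); total -5. So Rh + (-5) = 2−, giving Rh = +3.
Ligands are named alphabetically: acetylacetonato before azido before fluoro before oxalato.
The complex ion is anionic, so rhodium takes the -ate form rhodate(III).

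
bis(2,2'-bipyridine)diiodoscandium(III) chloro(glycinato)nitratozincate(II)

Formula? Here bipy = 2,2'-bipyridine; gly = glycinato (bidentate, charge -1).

Cation [Sc…]: ligand charges -2, Sc(III) ⇒ ion charge 1+.
Anion [Zn…]: ligand charges -3, Zn(II) ⇒ ion charge 1−.

[Sc(bipy)2I2][ZnCl(gly)(NO3)]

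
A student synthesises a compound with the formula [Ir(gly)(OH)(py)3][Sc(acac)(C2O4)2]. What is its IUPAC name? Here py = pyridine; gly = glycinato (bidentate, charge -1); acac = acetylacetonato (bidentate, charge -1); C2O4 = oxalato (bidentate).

(glycinato)hydroxotris(pyridine)iridium(IV) (acetylacetonato)dioxalatoscandate(III)

Both ions are complex: the cation is named first with the plain metal name, the anion second with the -ate form; each ion's ligands are alphabetised independently.
Scandium is always +3 in its complexes; the anion's ligand charges sum to -5, so the complex anion is 2−.
A 1:1 salt means the cation carries the equal and opposite charge, 2+.
Cation: ligand charges sum to -2; for the ion to be 2+, Ir = +4.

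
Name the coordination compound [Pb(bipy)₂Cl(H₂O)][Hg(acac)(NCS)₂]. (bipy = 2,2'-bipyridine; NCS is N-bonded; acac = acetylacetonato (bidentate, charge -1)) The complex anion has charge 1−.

Both ions are complex: the cation is named first with the plain metal name, the anion second with the -ate form; each ion's ligands are alphabetised independently.
The complex anion is given as 1−; its ligand charges sum to -3, so Hg = +2.
A 1:1 salt means the cation carries the equal and opposite charge, 1+.
Cation: ligand charges sum to -1; for the ion to be 1+, Pb = +2.

aquabis(2,2'-bipyridine)chlorolead(II) (acetylacetonato)diisothiocyanatomercurate(II)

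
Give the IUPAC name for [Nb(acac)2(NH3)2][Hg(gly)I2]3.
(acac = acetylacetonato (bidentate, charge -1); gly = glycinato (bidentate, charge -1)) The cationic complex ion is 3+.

bis(acetylacetonato)diammineniobium(V) (glycinato)diiodomercurate(II)

Both ions are complex: the cation is named first with the plain metal name, the anion second with the -ate form; each ion's ligands are alphabetised independently.
The complex cation is given as 3+; its ligand charges sum to -2, so Nb = +5.
With 3 anions per cation, each anion must be 3/3 = 1−.
Anion: ligand charges sum to -3; for the ion to be 1−, Hg = +2.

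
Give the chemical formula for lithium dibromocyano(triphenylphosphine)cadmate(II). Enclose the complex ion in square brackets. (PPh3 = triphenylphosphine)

Li[CdBr2(CN)(PPh3)]

Ligands: 2 bromo (Br, -1), 1 triphenylphosphine (PPh3, neutral), 1 cyano (CN, -1). Ligand charge sum = -3.
With Cd in oxidation state +2, the complex ion is [Cd...]^1−.
Charge balance with lithium (+1) requires 1 complex ion per 1 lithium.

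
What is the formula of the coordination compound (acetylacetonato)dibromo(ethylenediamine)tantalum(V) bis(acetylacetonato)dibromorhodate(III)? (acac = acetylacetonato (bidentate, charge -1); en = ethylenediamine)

[Ta(acac)Br2(en)][Rh(acac)2Br2]2

Cation [Ta…]: ligand charges -3, Ta(V) ⇒ ion charge 2+.
Anion [Rh…]: ligand charges -4, Rh(III) ⇒ ion charge 1−.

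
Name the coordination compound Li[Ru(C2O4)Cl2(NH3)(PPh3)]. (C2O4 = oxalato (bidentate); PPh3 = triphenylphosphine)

lithium amminedichlorooxalato(triphenylphosphine)ruthenate(III)

The 1 lithium counter-ion carries a total charge of +1, so each complex ion is 1−.
Ligand charges: 1×ammine (neutral), 1×oxalato (-2 each), 1×triphenylphosphine (neutral), 2×chloro (-1 each); total -4. So Ru + (-4) = 1−, giving Ru = +3.
Ligands are named alphabetically: ammine before chloro before oxalato before triphenylphosphine.
The complex ion is anionic, so ruthenium takes the -ate form ruthenate(III).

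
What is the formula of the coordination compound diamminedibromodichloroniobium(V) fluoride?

[NbBr2Cl2(NH3)2]F

Ligands: 2 ammine (NH3, neutral), 2 bromo (Br, -1), 2 chloro (Cl, -1). Ligand charge sum = -4.
With Nb in oxidation state +5, the complex ion is [Nb...]^1+.
Charge balance with fluoride (-1) requires 1 complex ion per 1 fluoride.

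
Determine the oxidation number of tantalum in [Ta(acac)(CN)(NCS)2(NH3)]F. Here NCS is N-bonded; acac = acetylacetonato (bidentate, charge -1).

+5

1 fluoride outside the brackets (-1 each) → the complex ion is 1+.
Ligand charges: 1×CN = -1; 2×NCS = -2; 1×acac = -1; 1×NH3 neutral; sum -4.
Ta + (-4) = 1+ ⇒ Ta is +5.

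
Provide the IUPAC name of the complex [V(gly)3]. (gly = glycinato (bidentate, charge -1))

There is no counter-ion, so the complex is neutral overall.
Ligand charges: 3×glycinato (-1 each); total -3. So V + (-3) = 0, giving V = +3.

tris(glycinato)vanadium(III)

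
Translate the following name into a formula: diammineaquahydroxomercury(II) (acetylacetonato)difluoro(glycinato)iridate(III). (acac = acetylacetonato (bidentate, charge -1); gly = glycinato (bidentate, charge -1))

[Hg(H2O)(NH3)2(OH)][Ir(acac)F2(gly)]

Cation [Hg…]: ligand charges -1, Hg(II) ⇒ ion charge 1+.
Anion [Ir…]: ligand charges -4, Ir(III) ⇒ ion charge 1−.
One 1+ cation balances one 1− anion.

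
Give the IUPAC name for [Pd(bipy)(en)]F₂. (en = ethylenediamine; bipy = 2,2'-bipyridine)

The 2 fluoride counter-ions carry a total charge of -2, so each complex ion is 2+.
Ligand charges: 1×ethylenediamine (neutral), 1×2,2'-bipyridine (neutral); total 0. So Pd + (0) = 2+, giving Pd = +2.
Ligands are named alphabetically: bipyridine before ethylenediamine.

(2,2'-bipyridine)(ethylenediamine)palladium(II) fluoride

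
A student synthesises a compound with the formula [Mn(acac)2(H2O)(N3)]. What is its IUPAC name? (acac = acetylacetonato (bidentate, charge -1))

bis(acetylacetonato)aquaazidomanganese(III)

There is no counter-ion, so the complex is neutral overall.
Ligand charges: 1×aqua (neutral), 2×acetylacetonato (-1 each), 1×azido (-1 each); total -3. So Mn + (-3) = 0, giving Mn = +3.
Ligands are named alphabetically: acetylacetonato before aqua before azido.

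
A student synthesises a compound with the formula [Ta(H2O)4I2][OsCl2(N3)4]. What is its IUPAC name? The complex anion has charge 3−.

The complex anion is given as 3−; its ligand charges sum to -6, so Os = +3.
A 1:1 salt means the cation carries the equal and opposite charge, 3+.
Cation: ligand charges sum to -2; for the ion to be 3+, Ta = +5.

tetraaquadiiodotantalum(V) tetraazidodichloroosmate(III)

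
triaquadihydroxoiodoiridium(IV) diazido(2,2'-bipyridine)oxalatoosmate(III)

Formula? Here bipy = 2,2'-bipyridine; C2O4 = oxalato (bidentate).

[Ir(H2O)3I(OH)2][Os(bipy)(C2O4)(N3)2]

Cation [Ir…]: ligand charges -3, Ir(IV) ⇒ ion charge 1+.
Anion [Os…]: ligand charges -4, Os(III) ⇒ ion charge 1−.
One 1+ cation balances one 1− anion.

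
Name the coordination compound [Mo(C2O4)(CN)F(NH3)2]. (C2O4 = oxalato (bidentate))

diamminecyanofluorooxalatomolybdenum(IV)

There is no counter-ion, so the complex is neutral overall.
Ligand charges: 1×oxalato (-2 each), 1×cyano (-1 each), 1×fluoro (-1 each), 2×ammine (neutral); total -4. So Mo + (-4) = 0, giving Mo = +4.
Ligands are named alphabetically: ammine before cyano before fluoro before oxalato.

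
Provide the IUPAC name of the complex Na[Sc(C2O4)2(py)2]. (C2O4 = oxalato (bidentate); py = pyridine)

The 1 sodium counter-ion carries a total charge of +1, so each complex ion is 1−.
Ligand charges: 2×oxalato (-2 each), 2×pyridine (neutral); total -4. So Sc + (-4) = 1−, giving Sc = +3.
The complex ion is anionic, so scandium takes the -ate form scandate(III).

sodium dioxalatobis(pyridine)scandate(III)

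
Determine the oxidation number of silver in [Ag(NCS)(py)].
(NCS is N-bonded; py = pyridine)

No counter-ion: the bracketed complex is neutral.
Ligand charges: 1×NCS = -1; 1×py neutral; sum -1.
Ag + (-1) = 0 ⇒ Ag is +1.

+1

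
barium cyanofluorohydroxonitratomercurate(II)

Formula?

Ligands: 1 cyano (CN, -1), 1 fluoro (F, -1), 1 nitrato (NO3, -1), 1 hydroxo (OH, -1). Ligand charge sum = -4.
Charge balance with barium (+2) requires 1 complex ion per 1 barium.

Ba[Hg(CN)F(NO3)(OH)]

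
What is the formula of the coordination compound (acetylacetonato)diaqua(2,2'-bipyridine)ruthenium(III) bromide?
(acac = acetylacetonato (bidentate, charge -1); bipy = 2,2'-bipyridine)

Ligands: 2 aqua (H2O, neutral), 1 acetylacetonato (acac, -1), 1 2,2'-bipyridine (bipy, neutral). Ligand charge sum = -1.
Charge balance with bromide (-1) requires 1 complex ion per 2 bromide.

[Ru(acac)(bipy)(H2O)2]Br2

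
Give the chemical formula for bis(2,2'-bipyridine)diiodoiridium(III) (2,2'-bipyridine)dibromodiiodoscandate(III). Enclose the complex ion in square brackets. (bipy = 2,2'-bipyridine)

Cation [Ir…]: ligand charges -2, Ir(III) ⇒ ion charge 1+.
Anion [Sc…]: ligand charges -4, Sc(III) ⇒ ion charge 1−.

[Ir(bipy)2I2][Sc(bipy)Br2I2]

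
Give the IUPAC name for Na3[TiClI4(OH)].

sodium chlorohydroxotetraiodotitanate(III)

The 3 sodium counter-ions carry a total charge of +3, so each complex ion is 3−.
Ligand charges: 4×iodo (-1 each), 1×hydroxo (-1 each), 1×chloro (-1 each); total -6. So Ti + (-6) = 3−, giving Ti = +3.
Ligands are named alphabetically: chloro before hydroxo before iodo.
The complex ion is anionic, so titanium takes the -ate form titanate(III).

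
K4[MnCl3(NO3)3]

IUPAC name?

The 4 potassium counter-ions carry a total charge of +4, so each complex ion is 4−.
Ligand charges: 3×nitrato (-1 each), 3×chloro (-1 each); total -6. So Mn + (-6) = 4−, giving Mn = +2.
Ligands are named alphabetically: chloro before nitrato.
The complex ion is anionic, so manganese takes the -ate form manganate(II).

potassium trichlorotrinitratomanganate(II)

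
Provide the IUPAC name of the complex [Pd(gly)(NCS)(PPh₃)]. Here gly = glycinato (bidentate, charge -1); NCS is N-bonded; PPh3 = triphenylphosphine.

There is no counter-ion, so the complex is neutral overall.
Ligand charges: 1×glycinato (-1 each), 1×isothiocyanato (-1 each), 1×triphenylphosphine (neutral); total -2. So Pd + (-2) = 0, giving Pd = +2.
Ligands are named alphabetically: glycinato before isothiocyanato before triphenylphosphine.

(glycinato)isothiocyanato(triphenylphosphine)palladium(II)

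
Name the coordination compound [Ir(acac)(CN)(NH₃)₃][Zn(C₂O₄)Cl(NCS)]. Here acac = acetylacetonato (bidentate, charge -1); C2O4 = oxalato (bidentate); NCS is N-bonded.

Both ions are complex: the cation is named first with the plain metal name, the anion second with the -ate form; each ion's ligands are alphabetised independently.
Zinc is always +2 in its complexes; the anion's ligand charges sum to -4, so the complex anion is 2−.
A 1:1 salt means the cation carries the equal and opposite charge, 2+.
Cation: ligand charges sum to -2; for the ion to be 2+, Ir = +4.

(acetylacetonato)triamminecyanoiridium(IV) chloroisothiocyanatooxalatozincate(II)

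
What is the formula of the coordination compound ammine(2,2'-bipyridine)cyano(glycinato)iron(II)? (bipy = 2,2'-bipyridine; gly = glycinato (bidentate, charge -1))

Ligands: 1 ammine (NH3, neutral), 1 2,2'-bipyridine (bipy, neutral), 1 glycinato (gly, -1), 1 cyano (CN, -1). Ligand charge sum = -2.
With Fe in oxidation state +2, the complex ion is [Fe...].

[Fe(bipy)(CN)(gly)(NH3)]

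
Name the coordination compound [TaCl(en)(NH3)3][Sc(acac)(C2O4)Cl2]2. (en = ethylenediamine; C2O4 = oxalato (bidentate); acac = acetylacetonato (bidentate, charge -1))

Both ions are complex: the cation is named first with the plain metal name, the anion second with the -ate form; each ion's ligands are alphabetised independently.
Scandium is always +3 in its complexes; the anion's ligand charges sum to -5, so the complex anion is 2−.
With 2 anions per cation, the cation must be 2×2 = 4+.
Cation: ligand charges sum to -1; for the ion to be 4+, Ta = +5.

triamminechloro(ethylenediamine)tantalum(V) (acetylacetonato)dichlorooxalatoscandate(III)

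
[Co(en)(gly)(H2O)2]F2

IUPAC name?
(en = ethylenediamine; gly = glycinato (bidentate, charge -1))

diaqua(ethylenediamine)(glycinato)cobalt(III) fluoride

The 2 fluoride counter-ions carry a total charge of -2, so each complex ion is 2+.
Ligand charges: 1×ethylenediamine (neutral), 1×glycinato (-1 each), 2×aqua (neutral); total -1. So Co + (-1) = 2+, giving Co = +3.
Ligands are named alphabetically: aqua before ethylenediamine before glycinato.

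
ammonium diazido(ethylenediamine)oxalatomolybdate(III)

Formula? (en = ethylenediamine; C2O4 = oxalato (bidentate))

Ligands: 1 ethylenediamine (en, neutral), 1 oxalato (C2O4, -2), 2 azido (N3, -1). Ligand charge sum = -4.
With Mo in oxidation state +3, the complex ion is [Mo...]^1−.
Charge balance with ammonium (+1) requires 1 complex ion per 1 ammonium.

NH4[Mo(C2O4)(en)(N3)2]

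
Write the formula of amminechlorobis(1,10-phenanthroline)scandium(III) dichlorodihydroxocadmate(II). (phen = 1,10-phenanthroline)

Cation [Sc…]: ligand charges -1, Sc(III) ⇒ ion charge 2+.
Anion [Cd…]: ligand charges -4, Cd(II) ⇒ ion charge 2−.

[ScCl(NH3)(phen)2][CdCl2(OH)2]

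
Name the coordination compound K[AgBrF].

The 1 potassium counter-ion carries a total charge of +1, so each complex ion is 1−.
Ligand charges: 1×fluoro (-1 each), 1×bromo (-1 each); total -2. So Ag + (-2) = 1−, giving Ag = +1.
Ligands are named alphabetically: bromo before fluoro.
The complex ion is anionic, so silver takes the -ate form argentate(I).

potassium bromofluoroargentate(I)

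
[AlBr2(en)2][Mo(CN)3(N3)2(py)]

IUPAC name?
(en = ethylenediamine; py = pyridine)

dibromobis(ethylenediamine)aluminium(III) diazidotricyano(pyridine)molybdate(IV)

Both ions are complex: the cation is named first with the plain metal name, the anion second with the -ate form; each ion's ligands are alphabetised independently.
Aluminium is always +3 in its complexes; the cation's ligand charges sum to -2, so the complex cation is 1+.
A 1:1 salt means the anion carries the equal and opposite charge, 1−.
Anion: ligand charges sum to -5; for the ion to be 1−, Mo = +4.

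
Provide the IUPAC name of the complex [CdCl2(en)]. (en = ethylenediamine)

dichloro(ethylenediamine)cadmium(II)

There is no counter-ion, so the complex is neutral overall.
Ligand charges: 1×ethylenediamine (neutral), 2×chloro (-1 each); total -2. So Cd + (-2) = 0, giving Cd = +2.
Ligands are named alphabetically: chloro before ethylenediamine.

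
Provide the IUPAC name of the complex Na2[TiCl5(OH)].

sodium pentachlorohydroxotitanate(IV)

The 2 sodium counter-ions carry a total charge of +2, so each complex ion is 2−.
Ligand charges: 1×hydroxo (-1 each), 5×chloro (-1 each); total -6. So Ti + (-6) = 2−, giving Ti = +4.
Ligands are named alphabetically: chloro before hydroxo.
The complex ion is anionic, so titanium takes the -ate form titanate(IV).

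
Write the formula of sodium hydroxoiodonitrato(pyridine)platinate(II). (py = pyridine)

Ligands: 1 nitrato (NO3, -1), 1 iodo (I, -1), 1 hydroxo (OH, -1), 1 pyridine (py, neutral). Ligand charge sum = -3.
Charge balance with sodium (+1) requires 1 complex ion per 1 sodium.

Na[PtI(NO3)(OH)(py)]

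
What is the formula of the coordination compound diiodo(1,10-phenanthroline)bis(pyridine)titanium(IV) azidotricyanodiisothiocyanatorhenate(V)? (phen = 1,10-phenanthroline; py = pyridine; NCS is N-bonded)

[TiI2(phen)(py)2][Re(CN)3(N3)(NCS)2]2

Cation [Ti…]: ligand charges -2, Ti(IV) ⇒ ion charge 2+.
Anion [Re…]: ligand charges -6, Re(V) ⇒ ion charge 1−.
One 2+ cation requires 2 of the 1− anion.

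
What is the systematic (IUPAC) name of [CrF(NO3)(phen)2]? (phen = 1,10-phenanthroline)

fluoronitratobis(1,10-phenanthroline)chromium(II)

There is no counter-ion, so the complex is neutral overall.
Ligand charges: 1×fluoro (-1 each), 2×1,10-phenanthroline (neutral), 1×nitrato (-1 each); total -2. So Cr + (-2) = 0, giving Cr = +2.
Ligands are named alphabetically: fluoro before nitrato before phenanthroline.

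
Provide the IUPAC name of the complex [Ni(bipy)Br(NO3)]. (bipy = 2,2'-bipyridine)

(2,2'-bipyridine)bromonitratonickel(II)

There is no counter-ion, so the complex is neutral overall.
Ligand charges: 1×bromo (-1 each), 1×2,2'-bipyridine (neutral), 1×nitrato (-1 each); total -2. So Ni + (-2) = 0, giving Ni = +2.
Ligands are named alphabetically: bipyridine before bromo before nitrato.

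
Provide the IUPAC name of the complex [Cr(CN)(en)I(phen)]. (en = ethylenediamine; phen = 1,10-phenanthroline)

There is no counter-ion, so the complex is neutral overall.
Ligand charges: 1×ethylenediamine (neutral), 1×iodo (-1 each), 1×cyano (-1 each), 1×1,10-phenanthroline (neutral); total -2. So Cr + (-2) = 0, giving Cr = +2.
Ligands are named alphabetically: cyano before ethylenediamine before iodo before phenanthroline.

cyano(ethylenediamine)iodo(1,10-phenanthroline)chromium(II)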